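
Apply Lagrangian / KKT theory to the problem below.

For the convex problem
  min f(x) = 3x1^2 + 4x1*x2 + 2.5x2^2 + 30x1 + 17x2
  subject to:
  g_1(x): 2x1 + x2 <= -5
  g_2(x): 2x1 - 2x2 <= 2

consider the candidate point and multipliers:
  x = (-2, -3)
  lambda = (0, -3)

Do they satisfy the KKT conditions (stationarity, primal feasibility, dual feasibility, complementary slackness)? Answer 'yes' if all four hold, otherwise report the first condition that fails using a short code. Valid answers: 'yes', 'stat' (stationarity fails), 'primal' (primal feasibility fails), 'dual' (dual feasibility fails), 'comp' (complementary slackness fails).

Gradient of f: grad f(x) = Q x + c = (6, -6)
Constraint values g_i(x) = a_i^T x - b_i:
  g_1((-2, -3)) = -2
  g_2((-2, -3)) = 0
Stationarity residual: grad f(x) + sum_i lambda_i a_i = (0, 0)
  -> stationarity OK
Primal feasibility (all g_i <= 0): OK
Dual feasibility (all lambda_i >= 0): FAILS
Complementary slackness (lambda_i * g_i(x) = 0 for all i): OK

Verdict: the first failing condition is dual_feasibility -> dual.

dual


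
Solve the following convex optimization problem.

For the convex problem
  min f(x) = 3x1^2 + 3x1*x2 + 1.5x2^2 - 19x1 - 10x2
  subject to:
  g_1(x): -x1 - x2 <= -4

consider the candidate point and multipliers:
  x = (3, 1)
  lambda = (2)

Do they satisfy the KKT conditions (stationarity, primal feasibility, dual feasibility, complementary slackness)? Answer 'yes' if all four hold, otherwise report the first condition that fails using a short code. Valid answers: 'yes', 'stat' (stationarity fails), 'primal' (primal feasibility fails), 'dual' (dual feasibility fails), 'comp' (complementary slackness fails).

Gradient of f: grad f(x) = Q x + c = (2, 2)
Constraint values g_i(x) = a_i^T x - b_i:
  g_1((3, 1)) = 0
Stationarity residual: grad f(x) + sum_i lambda_i a_i = (0, 0)
  -> stationarity OK
Primal feasibility (all g_i <= 0): OK
Dual feasibility (all lambda_i >= 0): OK
Complementary slackness (lambda_i * g_i(x) = 0 for all i): OK

Verdict: yes, KKT holds.

yes


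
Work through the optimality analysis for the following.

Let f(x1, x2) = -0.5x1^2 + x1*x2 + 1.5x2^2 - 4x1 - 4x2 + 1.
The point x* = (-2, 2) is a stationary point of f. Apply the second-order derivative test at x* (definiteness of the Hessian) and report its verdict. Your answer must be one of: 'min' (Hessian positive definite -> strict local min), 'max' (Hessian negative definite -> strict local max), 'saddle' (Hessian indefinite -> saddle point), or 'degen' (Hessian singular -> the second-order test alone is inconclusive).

Compute the Hessian H = grad^2 f:
  H = [[-1, 1], [1, 3]]
Verify stationarity: grad f(x*) = H x* + g = (0, 0).
Eigenvalues of H: -1.2361, 3.2361.
Eigenvalues have mixed signs, so H is indefinite -> x* is a saddle point.

saddle


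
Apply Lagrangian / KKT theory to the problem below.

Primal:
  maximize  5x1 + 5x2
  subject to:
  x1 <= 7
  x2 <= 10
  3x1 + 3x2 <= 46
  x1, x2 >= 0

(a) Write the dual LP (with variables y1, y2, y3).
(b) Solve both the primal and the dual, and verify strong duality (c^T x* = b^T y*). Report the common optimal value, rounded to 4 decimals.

The standard primal-dual pair for 'max c^T x s.t. A x <= b, x >= 0' is:
  Dual:  min b^T y  s.t.  A^T y >= c,  y >= 0.

So the dual LP is:
  minimize  7y1 + 10y2 + 46y3
  subject to:
    y1 + 3y3 >= 5
    y2 + 3y3 >= 5
    y1, y2, y3 >= 0

Solving the primal: x* = (5.3333, 10).
  primal value c^T x* = 76.6667.
Solving the dual: y* = (0, 0, 1.6667).
  dual value b^T y* = 76.6667.
Strong duality: c^T x* = b^T y*. Confirmed.

76.6667


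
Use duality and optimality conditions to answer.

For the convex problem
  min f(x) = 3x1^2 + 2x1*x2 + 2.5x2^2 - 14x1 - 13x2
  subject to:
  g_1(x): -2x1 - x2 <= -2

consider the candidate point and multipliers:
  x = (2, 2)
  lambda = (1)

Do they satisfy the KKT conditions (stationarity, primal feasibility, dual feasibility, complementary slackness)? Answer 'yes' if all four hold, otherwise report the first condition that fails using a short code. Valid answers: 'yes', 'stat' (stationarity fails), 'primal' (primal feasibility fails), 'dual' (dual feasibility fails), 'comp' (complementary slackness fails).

Gradient of f: grad f(x) = Q x + c = (2, 1)
Constraint values g_i(x) = a_i^T x - b_i:
  g_1((2, 2)) = -4
Stationarity residual: grad f(x) + sum_i lambda_i a_i = (0, 0)
  -> stationarity OK
Primal feasibility (all g_i <= 0): OK
Dual feasibility (all lambda_i >= 0): OK
Complementary slackness (lambda_i * g_i(x) = 0 for all i): FAILS

Verdict: the first failing condition is complementary_slackness -> comp.

comp


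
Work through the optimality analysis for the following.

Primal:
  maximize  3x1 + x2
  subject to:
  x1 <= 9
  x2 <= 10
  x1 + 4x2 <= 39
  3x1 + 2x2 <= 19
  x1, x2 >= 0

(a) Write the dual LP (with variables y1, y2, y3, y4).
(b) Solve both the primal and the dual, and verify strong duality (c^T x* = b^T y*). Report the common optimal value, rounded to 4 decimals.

The standard primal-dual pair for 'max c^T x s.t. A x <= b, x >= 0' is:
  Dual:  min b^T y  s.t.  A^T y >= c,  y >= 0.

So the dual LP is:
  minimize  9y1 + 10y2 + 39y3 + 19y4
  subject to:
    y1 + y3 + 3y4 >= 3
    y2 + 4y3 + 2y4 >= 1
    y1, y2, y3, y4 >= 0

Solving the primal: x* = (6.3333, 0).
  primal value c^T x* = 19.
Solving the dual: y* = (0, 0, 0, 1).
  dual value b^T y* = 19.
Strong duality: c^T x* = b^T y*. Confirmed.

19


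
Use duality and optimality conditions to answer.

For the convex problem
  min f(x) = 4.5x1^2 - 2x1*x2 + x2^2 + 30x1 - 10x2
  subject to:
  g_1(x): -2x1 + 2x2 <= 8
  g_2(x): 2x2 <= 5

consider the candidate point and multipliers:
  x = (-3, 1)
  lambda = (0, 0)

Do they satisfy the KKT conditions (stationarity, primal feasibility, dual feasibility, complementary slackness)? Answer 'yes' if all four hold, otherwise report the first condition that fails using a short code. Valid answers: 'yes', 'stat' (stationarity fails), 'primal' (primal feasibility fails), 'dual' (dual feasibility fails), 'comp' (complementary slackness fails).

Gradient of f: grad f(x) = Q x + c = (1, -2)
Constraint values g_i(x) = a_i^T x - b_i:
  g_1((-3, 1)) = 0
  g_2((-3, 1)) = -3
Stationarity residual: grad f(x) + sum_i lambda_i a_i = (1, -2)
  -> stationarity FAILS
Primal feasibility (all g_i <= 0): OK
Dual feasibility (all lambda_i >= 0): OK
Complementary slackness (lambda_i * g_i(x) = 0 for all i): OK

Verdict: the first failing condition is stationarity -> stat.

stat


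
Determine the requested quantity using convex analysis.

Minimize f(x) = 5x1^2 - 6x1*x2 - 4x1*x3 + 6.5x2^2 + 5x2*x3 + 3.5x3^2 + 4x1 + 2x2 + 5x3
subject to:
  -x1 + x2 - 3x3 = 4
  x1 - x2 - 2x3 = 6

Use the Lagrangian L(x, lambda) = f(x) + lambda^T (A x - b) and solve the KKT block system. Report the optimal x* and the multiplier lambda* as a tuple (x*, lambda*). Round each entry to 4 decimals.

Form the Lagrangian:
  L(x, lambda) = (1/2) x^T Q x + c^T x + lambda^T (A x - b)
Stationarity (grad_x L = 0): Q x + c + A^T lambda = 0.
Primal feasibility: A x = b.

This gives the KKT block system:
  [ Q   A^T ] [ x     ]   [-c ]
  [ A    0  ] [ lambda ] = [ b ]

Solving the linear system:
  x*      = (0.9091, -1.0909, -2)
  lambda* = (7.4364, -20.2)
  f(x*)   = 41.4545

x* = (0.9091, -1.0909, -2), lambda* = (7.4364, -20.2)


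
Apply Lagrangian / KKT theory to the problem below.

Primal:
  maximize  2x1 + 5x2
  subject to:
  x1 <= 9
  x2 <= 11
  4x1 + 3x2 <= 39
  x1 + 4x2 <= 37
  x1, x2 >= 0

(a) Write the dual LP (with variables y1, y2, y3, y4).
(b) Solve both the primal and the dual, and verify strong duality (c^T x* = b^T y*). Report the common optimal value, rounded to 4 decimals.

The standard primal-dual pair for 'max c^T x s.t. A x <= b, x >= 0' is:
  Dual:  min b^T y  s.t.  A^T y >= c,  y >= 0.

So the dual LP is:
  minimize  9y1 + 11y2 + 39y3 + 37y4
  subject to:
    y1 + 4y3 + y4 >= 2
    y2 + 3y3 + 4y4 >= 5
    y1, y2, y3, y4 >= 0

Solving the primal: x* = (3.4615, 8.3846).
  primal value c^T x* = 48.8462.
Solving the dual: y* = (0, 0, 0.2308, 1.0769).
  dual value b^T y* = 48.8462.
Strong duality: c^T x* = b^T y*. Confirmed.

48.8462


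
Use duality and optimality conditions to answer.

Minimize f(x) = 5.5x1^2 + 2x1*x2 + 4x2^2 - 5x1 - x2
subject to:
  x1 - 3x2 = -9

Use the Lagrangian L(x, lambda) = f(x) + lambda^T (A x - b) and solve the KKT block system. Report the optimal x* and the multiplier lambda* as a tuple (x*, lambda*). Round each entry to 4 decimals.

Form the Lagrangian:
  L(x, lambda) = (1/2) x^T Q x + c^T x + lambda^T (A x - b)
Stationarity (grad_x L = 0): Q x + c + A^T lambda = 0.
Primal feasibility: A x = b.

This gives the KKT block system:
  [ Q   A^T ] [ x     ]   [-c ]
  [ A    0  ] [ lambda ] = [ b ]

Solving the linear system:
  x*      = (-0.6555, 2.7815)
  lambda* = (6.6471)
  f(x*)   = 30.1597

x* = (-0.6555, 2.7815), lambda* = (6.6471)


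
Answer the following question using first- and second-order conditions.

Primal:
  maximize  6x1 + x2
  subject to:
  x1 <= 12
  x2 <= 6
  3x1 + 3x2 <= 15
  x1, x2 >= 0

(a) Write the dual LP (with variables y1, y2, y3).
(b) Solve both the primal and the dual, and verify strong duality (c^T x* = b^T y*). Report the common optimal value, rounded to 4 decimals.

The standard primal-dual pair for 'max c^T x s.t. A x <= b, x >= 0' is:
  Dual:  min b^T y  s.t.  A^T y >= c,  y >= 0.

So the dual LP is:
  minimize  12y1 + 6y2 + 15y3
  subject to:
    y1 + 3y3 >= 6
    y2 + 3y3 >= 1
    y1, y2, y3 >= 0

Solving the primal: x* = (5, 0).
  primal value c^T x* = 30.
Solving the dual: y* = (0, 0, 2).
  dual value b^T y* = 30.
Strong duality: c^T x* = b^T y*. Confirmed.

30


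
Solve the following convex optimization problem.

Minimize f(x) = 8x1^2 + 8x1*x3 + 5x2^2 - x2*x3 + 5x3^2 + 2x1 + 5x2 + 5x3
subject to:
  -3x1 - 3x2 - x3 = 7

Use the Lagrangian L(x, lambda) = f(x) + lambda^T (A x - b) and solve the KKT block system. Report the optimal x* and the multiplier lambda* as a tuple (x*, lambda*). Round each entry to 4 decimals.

Form the Lagrangian:
  L(x, lambda) = (1/2) x^T Q x + c^T x + lambda^T (A x - b)
Stationarity (grad_x L = 0): Q x + c + A^T lambda = 0.
Primal feasibility: A x = b.

This gives the KKT block system:
  [ Q   A^T ] [ x     ]   [-c ]
  [ A    0  ] [ lambda ] = [ b ]

Solving the linear system:
  x*      = (-0.478, -1.6417, -0.641)
  lambda* = (-3.5919)
  f(x*)   = 6.3872

x* = (-0.478, -1.6417, -0.641), lambda* = (-3.5919)


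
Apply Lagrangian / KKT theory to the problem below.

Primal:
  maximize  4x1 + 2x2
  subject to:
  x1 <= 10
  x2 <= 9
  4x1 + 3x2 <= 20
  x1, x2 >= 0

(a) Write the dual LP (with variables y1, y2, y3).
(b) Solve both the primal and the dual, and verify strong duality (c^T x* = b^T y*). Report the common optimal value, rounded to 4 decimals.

The standard primal-dual pair for 'max c^T x s.t. A x <= b, x >= 0' is:
  Dual:  min b^T y  s.t.  A^T y >= c,  y >= 0.

So the dual LP is:
  minimize  10y1 + 9y2 + 20y3
  subject to:
    y1 + 4y3 >= 4
    y2 + 3y3 >= 2
    y1, y2, y3 >= 0

Solving the primal: x* = (5, 0).
  primal value c^T x* = 20.
Solving the dual: y* = (0, 0, 1).
  dual value b^T y* = 20.
Strong duality: c^T x* = b^T y*. Confirmed.

20


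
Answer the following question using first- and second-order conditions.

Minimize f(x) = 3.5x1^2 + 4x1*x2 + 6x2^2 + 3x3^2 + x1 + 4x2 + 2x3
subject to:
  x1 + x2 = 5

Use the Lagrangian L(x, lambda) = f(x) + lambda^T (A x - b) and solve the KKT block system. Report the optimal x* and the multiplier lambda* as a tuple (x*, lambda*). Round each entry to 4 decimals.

Form the Lagrangian:
  L(x, lambda) = (1/2) x^T Q x + c^T x + lambda^T (A x - b)
Stationarity (grad_x L = 0): Q x + c + A^T lambda = 0.
Primal feasibility: A x = b.

This gives the KKT block system:
  [ Q   A^T ] [ x     ]   [-c ]
  [ A    0  ] [ lambda ] = [ b ]

Solving the linear system:
  x*      = (3.9091, 1.0909, -0.3333)
  lambda* = (-32.7273)
  f(x*)   = 85.6212

x* = (3.9091, 1.0909, -0.3333), lambda* = (-32.7273)


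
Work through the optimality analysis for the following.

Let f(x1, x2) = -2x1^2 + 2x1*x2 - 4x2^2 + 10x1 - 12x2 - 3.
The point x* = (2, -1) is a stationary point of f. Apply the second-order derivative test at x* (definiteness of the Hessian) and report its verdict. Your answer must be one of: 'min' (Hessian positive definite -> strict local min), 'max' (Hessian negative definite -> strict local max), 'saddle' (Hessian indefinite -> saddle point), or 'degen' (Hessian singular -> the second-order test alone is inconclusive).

Compute the Hessian H = grad^2 f:
  H = [[-4, 2], [2, -8]]
Verify stationarity: grad f(x*) = H x* + g = (0, 0).
Eigenvalues of H: -8.8284, -3.1716.
Both eigenvalues < 0, so H is negative definite -> x* is a strict local max.

max


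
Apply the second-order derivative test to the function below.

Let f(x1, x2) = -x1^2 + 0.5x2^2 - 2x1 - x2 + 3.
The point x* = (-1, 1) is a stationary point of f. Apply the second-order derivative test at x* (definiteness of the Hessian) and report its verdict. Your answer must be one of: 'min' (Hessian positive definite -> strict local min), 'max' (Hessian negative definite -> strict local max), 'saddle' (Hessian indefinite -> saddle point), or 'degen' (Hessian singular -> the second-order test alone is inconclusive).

Compute the Hessian H = grad^2 f:
  H = [[-2, 0], [0, 1]]
Verify stationarity: grad f(x*) = H x* + g = (0, 0).
Eigenvalues of H: -2, 1.
Eigenvalues have mixed signs, so H is indefinite -> x* is a saddle point.

saddle


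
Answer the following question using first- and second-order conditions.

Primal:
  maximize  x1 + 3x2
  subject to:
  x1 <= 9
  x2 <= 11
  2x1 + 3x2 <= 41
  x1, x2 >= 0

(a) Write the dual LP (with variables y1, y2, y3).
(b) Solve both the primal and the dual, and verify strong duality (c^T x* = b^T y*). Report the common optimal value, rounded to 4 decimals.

The standard primal-dual pair for 'max c^T x s.t. A x <= b, x >= 0' is:
  Dual:  min b^T y  s.t.  A^T y >= c,  y >= 0.

So the dual LP is:
  minimize  9y1 + 11y2 + 41y3
  subject to:
    y1 + 2y3 >= 1
    y2 + 3y3 >= 3
    y1, y2, y3 >= 0

Solving the primal: x* = (4, 11).
  primal value c^T x* = 37.
Solving the dual: y* = (0, 1.5, 0.5).
  dual value b^T y* = 37.
Strong duality: c^T x* = b^T y*. Confirmed.

37


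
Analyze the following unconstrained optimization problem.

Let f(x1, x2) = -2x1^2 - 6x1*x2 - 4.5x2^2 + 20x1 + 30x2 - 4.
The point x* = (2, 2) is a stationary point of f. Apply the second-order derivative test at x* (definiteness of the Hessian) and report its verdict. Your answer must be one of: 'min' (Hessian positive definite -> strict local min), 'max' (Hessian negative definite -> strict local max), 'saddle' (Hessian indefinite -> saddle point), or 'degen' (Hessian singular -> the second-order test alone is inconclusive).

Compute the Hessian H = grad^2 f:
  H = [[-4, -6], [-6, -9]]
Verify stationarity: grad f(x*) = H x* + g = (0, 0).
Eigenvalues of H: -13, 0.
H has a zero eigenvalue (singular; negative semidefinite but not definite), so H is neither positive definite, negative definite, nor indefinite. The second-order test alone is inconclusive -> degen.
(Indeed, f is constant along the null direction of H through x*, so x* is not a strict local extremum.)

degen


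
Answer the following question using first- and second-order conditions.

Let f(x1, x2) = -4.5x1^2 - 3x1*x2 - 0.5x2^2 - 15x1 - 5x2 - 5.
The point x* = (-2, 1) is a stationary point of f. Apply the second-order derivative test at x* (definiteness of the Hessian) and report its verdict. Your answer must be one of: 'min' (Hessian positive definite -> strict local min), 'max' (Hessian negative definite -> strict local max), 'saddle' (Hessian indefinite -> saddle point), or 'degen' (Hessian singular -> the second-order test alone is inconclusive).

Compute the Hessian H = grad^2 f:
  H = [[-9, -3], [-3, -1]]
Verify stationarity: grad f(x*) = H x* + g = (0, 0).
Eigenvalues of H: -10, 0.
H has a zero eigenvalue (singular; negative semidefinite but not definite), so H is neither positive definite, negative definite, nor indefinite. The second-order test alone is inconclusive -> degen.
(Indeed, f is constant along the null direction of H through x*, so x* is not a strict local extremum.)

degen


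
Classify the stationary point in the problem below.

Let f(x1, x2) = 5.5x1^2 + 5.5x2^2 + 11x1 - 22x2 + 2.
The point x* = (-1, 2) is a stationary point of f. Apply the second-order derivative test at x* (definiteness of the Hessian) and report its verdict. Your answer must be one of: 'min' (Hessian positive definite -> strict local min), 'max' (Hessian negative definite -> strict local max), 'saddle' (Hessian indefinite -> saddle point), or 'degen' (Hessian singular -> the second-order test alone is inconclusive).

Compute the Hessian H = grad^2 f:
  H = [[11, 0], [0, 11]]
Verify stationarity: grad f(x*) = H x* + g = (0, 0).
Eigenvalues of H: 11, 11.
Both eigenvalues > 0, so H is positive definite -> x* is a strict local min.

min


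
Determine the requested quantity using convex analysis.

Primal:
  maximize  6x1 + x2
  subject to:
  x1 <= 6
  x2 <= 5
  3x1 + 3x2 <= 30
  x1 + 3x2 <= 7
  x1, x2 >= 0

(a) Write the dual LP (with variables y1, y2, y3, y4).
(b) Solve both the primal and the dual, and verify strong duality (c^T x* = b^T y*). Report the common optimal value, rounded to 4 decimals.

The standard primal-dual pair for 'max c^T x s.t. A x <= b, x >= 0' is:
  Dual:  min b^T y  s.t.  A^T y >= c,  y >= 0.

So the dual LP is:
  minimize  6y1 + 5y2 + 30y3 + 7y4
  subject to:
    y1 + 3y3 + y4 >= 6
    y2 + 3y3 + 3y4 >= 1
    y1, y2, y3, y4 >= 0

Solving the primal: x* = (6, 0.3333).
  primal value c^T x* = 36.3333.
Solving the dual: y* = (5.6667, 0, 0, 0.3333).
  dual value b^T y* = 36.3333.
Strong duality: c^T x* = b^T y*. Confirmed.

36.3333


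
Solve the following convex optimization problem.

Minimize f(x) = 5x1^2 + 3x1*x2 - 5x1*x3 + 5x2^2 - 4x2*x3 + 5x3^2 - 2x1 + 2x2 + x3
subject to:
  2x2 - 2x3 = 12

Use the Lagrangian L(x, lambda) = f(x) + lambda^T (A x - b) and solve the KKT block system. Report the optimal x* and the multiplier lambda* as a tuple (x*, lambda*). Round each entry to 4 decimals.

Form the Lagrangian:
  L(x, lambda) = (1/2) x^T Q x + c^T x + lambda^T (A x - b)
Stationarity (grad_x L = 0): Q x + c + A^T lambda = 0.
Primal feasibility: A x = b.

This gives the KKT block system:
  [ Q   A^T ] [ x     ]   [-c ]
  [ A    0  ] [ lambda ] = [ b ]

Solving the linear system:
  x*      = (-2.3276, 2.3621, -3.6379)
  lambda* = (-16.5948)
  f(x*)   = 102.4397

x* = (-2.3276, 2.3621, -3.6379), lambda* = (-16.5948)


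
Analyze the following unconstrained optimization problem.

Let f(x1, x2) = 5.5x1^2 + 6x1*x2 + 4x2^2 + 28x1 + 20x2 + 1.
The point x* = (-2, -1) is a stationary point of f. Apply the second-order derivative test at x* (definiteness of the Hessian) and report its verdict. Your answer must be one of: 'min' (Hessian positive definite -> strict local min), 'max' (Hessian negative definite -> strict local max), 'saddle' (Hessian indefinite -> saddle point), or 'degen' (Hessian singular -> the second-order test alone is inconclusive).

Compute the Hessian H = grad^2 f:
  H = [[11, 6], [6, 8]]
Verify stationarity: grad f(x*) = H x* + g = (0, 0).
Eigenvalues of H: 3.3153, 15.6847.
Both eigenvalues > 0, so H is positive definite -> x* is a strict local min.

min


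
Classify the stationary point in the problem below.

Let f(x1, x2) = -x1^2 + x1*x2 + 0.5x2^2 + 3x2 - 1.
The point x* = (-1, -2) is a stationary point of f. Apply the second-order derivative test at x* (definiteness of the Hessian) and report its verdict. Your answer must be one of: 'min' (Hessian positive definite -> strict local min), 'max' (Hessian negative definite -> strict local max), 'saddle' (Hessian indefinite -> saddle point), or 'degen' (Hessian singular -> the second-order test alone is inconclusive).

Compute the Hessian H = grad^2 f:
  H = [[-2, 1], [1, 1]]
Verify stationarity: grad f(x*) = H x* + g = (0, 0).
Eigenvalues of H: -2.3028, 1.3028.
Eigenvalues have mixed signs, so H is indefinite -> x* is a saddle point.

saddle


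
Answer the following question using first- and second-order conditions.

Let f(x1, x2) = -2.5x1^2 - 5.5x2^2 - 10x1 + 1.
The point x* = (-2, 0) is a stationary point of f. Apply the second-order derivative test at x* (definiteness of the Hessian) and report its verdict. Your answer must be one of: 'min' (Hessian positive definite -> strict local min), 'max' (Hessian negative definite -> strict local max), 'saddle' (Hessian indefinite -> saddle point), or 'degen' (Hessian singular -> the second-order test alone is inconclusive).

Compute the Hessian H = grad^2 f:
  H = [[-5, 0], [0, -11]]
Verify stationarity: grad f(x*) = H x* + g = (0, 0).
Eigenvalues of H: -11, -5.
Both eigenvalues < 0, so H is negative definite -> x* is a strict local max.

max


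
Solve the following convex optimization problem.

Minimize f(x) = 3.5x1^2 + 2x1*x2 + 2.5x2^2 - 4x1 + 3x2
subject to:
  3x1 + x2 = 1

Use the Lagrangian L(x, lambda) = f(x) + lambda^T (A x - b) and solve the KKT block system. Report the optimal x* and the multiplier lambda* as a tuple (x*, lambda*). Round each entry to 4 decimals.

Form the Lagrangian:
  L(x, lambda) = (1/2) x^T Q x + c^T x + lambda^T (A x - b)
Stationarity (grad_x L = 0): Q x + c + A^T lambda = 0.
Primal feasibility: A x = b.

This gives the KKT block system:
  [ Q   A^T ] [ x     ]   [-c ]
  [ A    0  ] [ lambda ] = [ b ]

Solving the linear system:
  x*      = (0.65, -0.95)
  lambda* = (0.45)
  f(x*)   = -2.95

x* = (0.65, -0.95), lambda* = (0.45)


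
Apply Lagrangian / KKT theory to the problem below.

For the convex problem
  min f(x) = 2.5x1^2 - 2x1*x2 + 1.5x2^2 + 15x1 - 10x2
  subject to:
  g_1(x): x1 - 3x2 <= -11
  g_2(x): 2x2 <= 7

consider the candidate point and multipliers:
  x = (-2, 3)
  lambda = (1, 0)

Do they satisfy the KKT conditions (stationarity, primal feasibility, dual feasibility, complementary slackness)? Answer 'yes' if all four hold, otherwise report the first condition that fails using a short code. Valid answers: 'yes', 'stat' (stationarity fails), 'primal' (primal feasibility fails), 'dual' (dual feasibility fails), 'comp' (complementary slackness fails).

Gradient of f: grad f(x) = Q x + c = (-1, 3)
Constraint values g_i(x) = a_i^T x - b_i:
  g_1((-2, 3)) = 0
  g_2((-2, 3)) = -1
Stationarity residual: grad f(x) + sum_i lambda_i a_i = (0, 0)
  -> stationarity OK
Primal feasibility (all g_i <= 0): OK
Dual feasibility (all lambda_i >= 0): OK
Complementary slackness (lambda_i * g_i(x) = 0 for all i): OK

Verdict: yes, KKT holds.

yes


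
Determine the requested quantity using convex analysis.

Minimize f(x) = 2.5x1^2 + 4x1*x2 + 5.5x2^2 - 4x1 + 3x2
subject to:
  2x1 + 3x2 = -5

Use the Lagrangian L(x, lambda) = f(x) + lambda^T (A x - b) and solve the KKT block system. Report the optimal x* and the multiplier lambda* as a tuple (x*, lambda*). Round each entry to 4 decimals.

Form the Lagrangian:
  L(x, lambda) = (1/2) x^T Q x + c^T x + lambda^T (A x - b)
Stationarity (grad_x L = 0): Q x + c + A^T lambda = 0.
Primal feasibility: A x = b.

This gives the KKT block system:
  [ Q   A^T ] [ x     ]   [-c ]
  [ A    0  ] [ lambda ] = [ b ]

Solving the linear system:
  x*      = (0.0976, -1.7317)
  lambda* = (5.2195)
  f(x*)   = 10.2561

x* = (0.0976, -1.7317), lambda* = (5.2195)


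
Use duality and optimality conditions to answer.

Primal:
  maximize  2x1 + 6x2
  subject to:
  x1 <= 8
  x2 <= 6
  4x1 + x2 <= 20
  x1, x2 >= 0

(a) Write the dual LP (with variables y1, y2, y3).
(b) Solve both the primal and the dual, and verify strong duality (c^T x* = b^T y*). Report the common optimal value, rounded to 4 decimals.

The standard primal-dual pair for 'max c^T x s.t. A x <= b, x >= 0' is:
  Dual:  min b^T y  s.t.  A^T y >= c,  y >= 0.

So the dual LP is:
  minimize  8y1 + 6y2 + 20y3
  subject to:
    y1 + 4y3 >= 2
    y2 + y3 >= 6
    y1, y2, y3 >= 0

Solving the primal: x* = (3.5, 6).
  primal value c^T x* = 43.
Solving the dual: y* = (0, 5.5, 0.5).
  dual value b^T y* = 43.
Strong duality: c^T x* = b^T y*. Confirmed.

43


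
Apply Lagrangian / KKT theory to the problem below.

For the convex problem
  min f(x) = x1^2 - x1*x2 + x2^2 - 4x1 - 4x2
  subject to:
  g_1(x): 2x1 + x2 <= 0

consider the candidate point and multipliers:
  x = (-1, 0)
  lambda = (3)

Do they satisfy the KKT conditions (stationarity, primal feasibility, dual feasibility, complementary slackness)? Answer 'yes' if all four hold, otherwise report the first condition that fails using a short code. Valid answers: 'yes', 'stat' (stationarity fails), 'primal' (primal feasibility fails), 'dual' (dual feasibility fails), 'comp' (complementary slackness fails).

Gradient of f: grad f(x) = Q x + c = (-6, -3)
Constraint values g_i(x) = a_i^T x - b_i:
  g_1((-1, 0)) = -2
Stationarity residual: grad f(x) + sum_i lambda_i a_i = (0, 0)
  -> stationarity OK
Primal feasibility (all g_i <= 0): OK
Dual feasibility (all lambda_i >= 0): OK
Complementary slackness (lambda_i * g_i(x) = 0 for all i): FAILS

Verdict: the first failing condition is complementary_slackness -> comp.

comp


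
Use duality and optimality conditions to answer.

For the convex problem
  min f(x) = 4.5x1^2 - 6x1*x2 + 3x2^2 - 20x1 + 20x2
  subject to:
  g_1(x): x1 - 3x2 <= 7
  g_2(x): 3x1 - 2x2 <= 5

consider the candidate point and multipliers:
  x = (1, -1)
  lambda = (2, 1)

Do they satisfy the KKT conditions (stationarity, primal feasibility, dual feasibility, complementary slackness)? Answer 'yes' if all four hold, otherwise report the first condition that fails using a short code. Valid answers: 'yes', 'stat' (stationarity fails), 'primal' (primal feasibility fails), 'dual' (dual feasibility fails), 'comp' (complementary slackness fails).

Gradient of f: grad f(x) = Q x + c = (-5, 8)
Constraint values g_i(x) = a_i^T x - b_i:
  g_1((1, -1)) = -3
  g_2((1, -1)) = 0
Stationarity residual: grad f(x) + sum_i lambda_i a_i = (0, 0)
  -> stationarity OK
Primal feasibility (all g_i <= 0): OK
Dual feasibility (all lambda_i >= 0): OK
Complementary slackness (lambda_i * g_i(x) = 0 for all i): FAILS

Verdict: the first failing condition is complementary_slackness -> comp.

comp


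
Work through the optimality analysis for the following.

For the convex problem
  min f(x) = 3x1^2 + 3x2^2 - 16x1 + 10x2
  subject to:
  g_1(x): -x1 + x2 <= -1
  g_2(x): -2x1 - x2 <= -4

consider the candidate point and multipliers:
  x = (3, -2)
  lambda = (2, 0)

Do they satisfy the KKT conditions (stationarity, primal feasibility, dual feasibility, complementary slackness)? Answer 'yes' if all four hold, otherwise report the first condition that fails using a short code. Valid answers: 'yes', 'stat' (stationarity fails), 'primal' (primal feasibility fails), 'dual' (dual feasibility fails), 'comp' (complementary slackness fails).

Gradient of f: grad f(x) = Q x + c = (2, -2)
Constraint values g_i(x) = a_i^T x - b_i:
  g_1((3, -2)) = -4
  g_2((3, -2)) = 0
Stationarity residual: grad f(x) + sum_i lambda_i a_i = (0, 0)
  -> stationarity OK
Primal feasibility (all g_i <= 0): OK
Dual feasibility (all lambda_i >= 0): OK
Complementary slackness (lambda_i * g_i(x) = 0 for all i): FAILS

Verdict: the first failing condition is complementary_slackness -> comp.

comp


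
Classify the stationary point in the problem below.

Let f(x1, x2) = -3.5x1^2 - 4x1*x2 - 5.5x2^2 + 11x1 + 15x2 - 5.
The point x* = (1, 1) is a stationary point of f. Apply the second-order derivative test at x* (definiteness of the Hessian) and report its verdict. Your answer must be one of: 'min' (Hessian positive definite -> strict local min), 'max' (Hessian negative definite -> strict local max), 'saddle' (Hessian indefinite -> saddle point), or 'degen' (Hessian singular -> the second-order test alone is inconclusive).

Compute the Hessian H = grad^2 f:
  H = [[-7, -4], [-4, -11]]
Verify stationarity: grad f(x*) = H x* + g = (0, 0).
Eigenvalues of H: -13.4721, -4.5279.
Both eigenvalues < 0, so H is negative definite -> x* is a strict local max.

max


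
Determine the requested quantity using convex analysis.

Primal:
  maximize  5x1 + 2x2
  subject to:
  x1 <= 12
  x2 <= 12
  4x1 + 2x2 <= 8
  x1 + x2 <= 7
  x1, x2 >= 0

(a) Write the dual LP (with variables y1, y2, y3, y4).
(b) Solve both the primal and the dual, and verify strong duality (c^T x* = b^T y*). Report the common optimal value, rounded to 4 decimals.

The standard primal-dual pair for 'max c^T x s.t. A x <= b, x >= 0' is:
  Dual:  min b^T y  s.t.  A^T y >= c,  y >= 0.

So the dual LP is:
  minimize  12y1 + 12y2 + 8y3 + 7y4
  subject to:
    y1 + 4y3 + y4 >= 5
    y2 + 2y3 + y4 >= 2
    y1, y2, y3, y4 >= 0

Solving the primal: x* = (2, 0).
  primal value c^T x* = 10.
Solving the dual: y* = (0, 0, 1.25, 0).
  dual value b^T y* = 10.
Strong duality: c^T x* = b^T y*. Confirmed.

10


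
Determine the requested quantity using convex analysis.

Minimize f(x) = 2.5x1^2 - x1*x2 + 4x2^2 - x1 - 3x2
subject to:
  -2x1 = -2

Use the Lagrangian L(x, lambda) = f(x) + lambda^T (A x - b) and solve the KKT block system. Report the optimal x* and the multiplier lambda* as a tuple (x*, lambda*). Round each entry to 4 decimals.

Form the Lagrangian:
  L(x, lambda) = (1/2) x^T Q x + c^T x + lambda^T (A x - b)
Stationarity (grad_x L = 0): Q x + c + A^T lambda = 0.
Primal feasibility: A x = b.

This gives the KKT block system:
  [ Q   A^T ] [ x     ]   [-c ]
  [ A    0  ] [ lambda ] = [ b ]

Solving the linear system:
  x*      = (1, 0.5)
  lambda* = (1.75)
  f(x*)   = 0.5

x* = (1, 0.5), lambda* = (1.75)


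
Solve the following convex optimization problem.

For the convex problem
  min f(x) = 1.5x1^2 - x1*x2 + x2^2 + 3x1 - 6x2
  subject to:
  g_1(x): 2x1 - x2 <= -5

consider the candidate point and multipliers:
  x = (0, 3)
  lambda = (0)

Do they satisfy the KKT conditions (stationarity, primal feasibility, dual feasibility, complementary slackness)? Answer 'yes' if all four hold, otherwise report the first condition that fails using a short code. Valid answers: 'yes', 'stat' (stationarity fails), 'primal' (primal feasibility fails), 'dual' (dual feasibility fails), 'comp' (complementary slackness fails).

Gradient of f: grad f(x) = Q x + c = (0, 0)
Constraint values g_i(x) = a_i^T x - b_i:
  g_1((0, 3)) = 2
Stationarity residual: grad f(x) + sum_i lambda_i a_i = (0, 0)
  -> stationarity OK
Primal feasibility (all g_i <= 0): FAILS
Dual feasibility (all lambda_i >= 0): OK
Complementary slackness (lambda_i * g_i(x) = 0 for all i): OK

Verdict: the first failing condition is primal_feasibility -> primal.

primal


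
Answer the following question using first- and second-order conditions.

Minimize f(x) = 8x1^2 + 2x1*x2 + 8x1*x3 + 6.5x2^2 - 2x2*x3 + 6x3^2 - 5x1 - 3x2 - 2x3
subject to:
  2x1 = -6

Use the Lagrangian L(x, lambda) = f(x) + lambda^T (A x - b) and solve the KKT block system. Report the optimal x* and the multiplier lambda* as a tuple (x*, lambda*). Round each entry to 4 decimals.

Form the Lagrangian:
  L(x, lambda) = (1/2) x^T Q x + c^T x + lambda^T (A x - b)
Stationarity (grad_x L = 0): Q x + c + A^T lambda = 0.
Primal feasibility: A x = b.

This gives the KKT block system:
  [ Q   A^T ] [ x     ]   [-c ]
  [ A    0  ] [ lambda ] = [ b ]

Solving the linear system:
  x*      = (-3, 1.0526, 2.3421)
  lambda* = (16.0789)
  f(x*)   = 51.8158

x* = (-3, 1.0526, 2.3421), lambda* = (16.0789)


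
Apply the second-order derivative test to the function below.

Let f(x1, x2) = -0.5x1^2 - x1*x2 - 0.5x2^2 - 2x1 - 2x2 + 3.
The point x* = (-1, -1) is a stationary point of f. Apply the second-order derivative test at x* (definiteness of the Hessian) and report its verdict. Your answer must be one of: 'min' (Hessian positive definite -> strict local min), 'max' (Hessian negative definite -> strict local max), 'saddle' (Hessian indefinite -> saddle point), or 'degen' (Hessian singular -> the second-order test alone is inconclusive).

Compute the Hessian H = grad^2 f:
  H = [[-1, -1], [-1, -1]]
Verify stationarity: grad f(x*) = H x* + g = (0, 0).
Eigenvalues of H: -2, 0.
H has a zero eigenvalue (singular; negative semidefinite but not definite), so H is neither positive definite, negative definite, nor indefinite. The second-order test alone is inconclusive -> degen.
(Indeed, f is constant along the null direction of H through x*, so x* is not a strict local extremum.)

degen


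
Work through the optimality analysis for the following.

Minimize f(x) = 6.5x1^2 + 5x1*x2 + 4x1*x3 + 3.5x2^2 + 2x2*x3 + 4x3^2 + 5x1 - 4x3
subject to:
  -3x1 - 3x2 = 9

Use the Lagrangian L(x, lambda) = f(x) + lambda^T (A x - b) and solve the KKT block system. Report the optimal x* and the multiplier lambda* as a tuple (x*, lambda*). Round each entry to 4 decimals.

Form the Lagrangian:
  L(x, lambda) = (1/2) x^T Q x + c^T x + lambda^T (A x - b)
Stationarity (grad_x L = 0): Q x + c + A^T lambda = 0.
Primal feasibility: A x = b.

This gives the KKT block system:
  [ Q   A^T ] [ x     ]   [-c ]
  [ A    0  ] [ lambda ] = [ b ]

Solving the linear system:
  x*      = (-1.4211, -1.5789, 1.6053)
  lambda* = (-4.9825)
  f(x*)   = 15.6579

x* = (-1.4211, -1.5789, 1.6053), lambda* = (-4.9825)


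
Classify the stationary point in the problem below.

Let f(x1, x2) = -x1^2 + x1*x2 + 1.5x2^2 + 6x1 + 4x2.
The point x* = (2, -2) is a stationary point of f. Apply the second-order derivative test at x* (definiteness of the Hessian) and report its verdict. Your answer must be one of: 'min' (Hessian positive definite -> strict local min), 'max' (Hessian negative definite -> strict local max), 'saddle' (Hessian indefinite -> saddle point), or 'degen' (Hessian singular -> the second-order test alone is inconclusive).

Compute the Hessian H = grad^2 f:
  H = [[-2, 1], [1, 3]]
Verify stationarity: grad f(x*) = H x* + g = (0, 0).
Eigenvalues of H: -2.1926, 3.1926.
Eigenvalues have mixed signs, so H is indefinite -> x* is a saddle point.

saddle


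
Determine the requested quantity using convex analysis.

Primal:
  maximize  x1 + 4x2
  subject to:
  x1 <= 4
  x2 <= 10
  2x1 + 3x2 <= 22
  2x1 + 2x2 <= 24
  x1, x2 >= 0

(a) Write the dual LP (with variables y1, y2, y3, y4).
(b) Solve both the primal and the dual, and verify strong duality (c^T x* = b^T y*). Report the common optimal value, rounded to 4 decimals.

The standard primal-dual pair for 'max c^T x s.t. A x <= b, x >= 0' is:
  Dual:  min b^T y  s.t.  A^T y >= c,  y >= 0.

So the dual LP is:
  minimize  4y1 + 10y2 + 22y3 + 24y4
  subject to:
    y1 + 2y3 + 2y4 >= 1
    y2 + 3y3 + 2y4 >= 4
    y1, y2, y3, y4 >= 0

Solving the primal: x* = (0, 7.3333).
  primal value c^T x* = 29.3333.
Solving the dual: y* = (0, 0, 1.3333, 0).
  dual value b^T y* = 29.3333.
Strong duality: c^T x* = b^T y*. Confirmed.

29.3333


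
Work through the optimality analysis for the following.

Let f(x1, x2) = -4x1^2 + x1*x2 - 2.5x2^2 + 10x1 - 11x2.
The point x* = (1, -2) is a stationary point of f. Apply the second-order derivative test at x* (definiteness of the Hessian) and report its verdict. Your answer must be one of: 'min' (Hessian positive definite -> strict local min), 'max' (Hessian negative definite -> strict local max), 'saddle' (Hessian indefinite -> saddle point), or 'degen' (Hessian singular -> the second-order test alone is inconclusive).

Compute the Hessian H = grad^2 f:
  H = [[-8, 1], [1, -5]]
Verify stationarity: grad f(x*) = H x* + g = (0, 0).
Eigenvalues of H: -8.3028, -4.6972.
Both eigenvalues < 0, so H is negative definite -> x* is a strict local max.

max


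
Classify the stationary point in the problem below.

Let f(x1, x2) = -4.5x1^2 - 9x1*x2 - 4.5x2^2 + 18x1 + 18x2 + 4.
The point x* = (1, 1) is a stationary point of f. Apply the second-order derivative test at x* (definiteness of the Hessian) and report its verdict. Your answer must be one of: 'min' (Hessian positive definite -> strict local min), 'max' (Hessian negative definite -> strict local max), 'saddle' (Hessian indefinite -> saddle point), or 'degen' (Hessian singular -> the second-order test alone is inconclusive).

Compute the Hessian H = grad^2 f:
  H = [[-9, -9], [-9, -9]]
Verify stationarity: grad f(x*) = H x* + g = (0, 0).
Eigenvalues of H: -18, 0.
H has a zero eigenvalue (singular; negative semidefinite but not definite), so H is neither positive definite, negative definite, nor indefinite. The second-order test alone is inconclusive -> degen.
(Indeed, f is constant along the null direction of H through x*, so x* is not a strict local extremum.)

degen


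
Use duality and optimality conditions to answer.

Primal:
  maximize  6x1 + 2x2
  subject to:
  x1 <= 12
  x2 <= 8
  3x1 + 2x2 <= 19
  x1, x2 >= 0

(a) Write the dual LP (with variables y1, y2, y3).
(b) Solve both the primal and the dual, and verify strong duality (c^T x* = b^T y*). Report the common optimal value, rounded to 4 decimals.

The standard primal-dual pair for 'max c^T x s.t. A x <= b, x >= 0' is:
  Dual:  min b^T y  s.t.  A^T y >= c,  y >= 0.

So the dual LP is:
  minimize  12y1 + 8y2 + 19y3
  subject to:
    y1 + 3y3 >= 6
    y2 + 2y3 >= 2
    y1, y2, y3 >= 0

Solving the primal: x* = (6.3333, 0).
  primal value c^T x* = 38.
Solving the dual: y* = (0, 0, 2).
  dual value b^T y* = 38.
Strong duality: c^T x* = b^T y*. Confirmed.

38


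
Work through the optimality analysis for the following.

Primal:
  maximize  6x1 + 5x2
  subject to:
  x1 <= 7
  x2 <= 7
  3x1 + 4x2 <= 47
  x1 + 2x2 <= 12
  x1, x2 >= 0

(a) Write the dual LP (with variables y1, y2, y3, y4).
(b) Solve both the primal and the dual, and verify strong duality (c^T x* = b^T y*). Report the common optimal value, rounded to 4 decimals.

The standard primal-dual pair for 'max c^T x s.t. A x <= b, x >= 0' is:
  Dual:  min b^T y  s.t.  A^T y >= c,  y >= 0.

So the dual LP is:
  minimize  7y1 + 7y2 + 47y3 + 12y4
  subject to:
    y1 + 3y3 + y4 >= 6
    y2 + 4y3 + 2y4 >= 5
    y1, y2, y3, y4 >= 0

Solving the primal: x* = (7, 2.5).
  primal value c^T x* = 54.5.
Solving the dual: y* = (3.5, 0, 0, 2.5).
  dual value b^T y* = 54.5.
Strong duality: c^T x* = b^T y*. Confirmed.

54.5


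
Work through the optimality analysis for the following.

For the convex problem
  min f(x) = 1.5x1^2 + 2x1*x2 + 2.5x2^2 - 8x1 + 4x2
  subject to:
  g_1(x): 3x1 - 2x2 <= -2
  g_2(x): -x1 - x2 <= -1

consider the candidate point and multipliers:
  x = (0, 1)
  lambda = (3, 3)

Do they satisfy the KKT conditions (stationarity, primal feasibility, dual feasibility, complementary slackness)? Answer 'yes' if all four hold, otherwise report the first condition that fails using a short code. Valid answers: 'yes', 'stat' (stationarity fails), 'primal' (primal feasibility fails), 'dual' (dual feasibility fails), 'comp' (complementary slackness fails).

Gradient of f: grad f(x) = Q x + c = (-6, 9)
Constraint values g_i(x) = a_i^T x - b_i:
  g_1((0, 1)) = 0
  g_2((0, 1)) = 0
Stationarity residual: grad f(x) + sum_i lambda_i a_i = (0, 0)
  -> stationarity OK
Primal feasibility (all g_i <= 0): OK
Dual feasibility (all lambda_i >= 0): OK
Complementary slackness (lambda_i * g_i(x) = 0 for all i): OK

Verdict: yes, KKT holds.

yes


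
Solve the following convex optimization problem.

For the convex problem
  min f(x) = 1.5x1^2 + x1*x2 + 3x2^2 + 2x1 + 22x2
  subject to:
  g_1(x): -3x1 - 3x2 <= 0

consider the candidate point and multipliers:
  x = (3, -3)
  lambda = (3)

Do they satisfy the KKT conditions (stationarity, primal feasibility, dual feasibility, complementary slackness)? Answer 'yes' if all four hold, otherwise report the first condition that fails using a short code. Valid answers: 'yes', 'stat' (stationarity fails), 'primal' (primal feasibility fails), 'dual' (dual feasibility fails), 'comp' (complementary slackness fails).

Gradient of f: grad f(x) = Q x + c = (8, 7)
Constraint values g_i(x) = a_i^T x - b_i:
  g_1((3, -3)) = 0
Stationarity residual: grad f(x) + sum_i lambda_i a_i = (-1, -2)
  -> stationarity FAILS
Primal feasibility (all g_i <= 0): OK
Dual feasibility (all lambda_i >= 0): OK
Complementary slackness (lambda_i * g_i(x) = 0 for all i): OK

Verdict: the first failing condition is stationarity -> stat.

stat
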